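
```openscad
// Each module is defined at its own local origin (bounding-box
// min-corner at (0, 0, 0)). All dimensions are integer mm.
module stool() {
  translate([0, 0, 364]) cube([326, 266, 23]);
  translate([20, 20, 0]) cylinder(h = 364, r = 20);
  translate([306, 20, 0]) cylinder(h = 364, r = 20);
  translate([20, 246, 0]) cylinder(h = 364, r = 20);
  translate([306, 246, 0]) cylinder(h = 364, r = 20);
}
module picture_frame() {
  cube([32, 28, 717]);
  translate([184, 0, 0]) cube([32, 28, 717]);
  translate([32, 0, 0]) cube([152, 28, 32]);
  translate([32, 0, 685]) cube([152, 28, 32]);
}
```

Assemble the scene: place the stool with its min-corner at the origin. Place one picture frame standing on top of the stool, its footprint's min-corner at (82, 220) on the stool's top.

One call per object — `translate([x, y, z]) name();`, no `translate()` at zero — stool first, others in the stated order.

stool();
translate([82, 220, 387]) picture_frame();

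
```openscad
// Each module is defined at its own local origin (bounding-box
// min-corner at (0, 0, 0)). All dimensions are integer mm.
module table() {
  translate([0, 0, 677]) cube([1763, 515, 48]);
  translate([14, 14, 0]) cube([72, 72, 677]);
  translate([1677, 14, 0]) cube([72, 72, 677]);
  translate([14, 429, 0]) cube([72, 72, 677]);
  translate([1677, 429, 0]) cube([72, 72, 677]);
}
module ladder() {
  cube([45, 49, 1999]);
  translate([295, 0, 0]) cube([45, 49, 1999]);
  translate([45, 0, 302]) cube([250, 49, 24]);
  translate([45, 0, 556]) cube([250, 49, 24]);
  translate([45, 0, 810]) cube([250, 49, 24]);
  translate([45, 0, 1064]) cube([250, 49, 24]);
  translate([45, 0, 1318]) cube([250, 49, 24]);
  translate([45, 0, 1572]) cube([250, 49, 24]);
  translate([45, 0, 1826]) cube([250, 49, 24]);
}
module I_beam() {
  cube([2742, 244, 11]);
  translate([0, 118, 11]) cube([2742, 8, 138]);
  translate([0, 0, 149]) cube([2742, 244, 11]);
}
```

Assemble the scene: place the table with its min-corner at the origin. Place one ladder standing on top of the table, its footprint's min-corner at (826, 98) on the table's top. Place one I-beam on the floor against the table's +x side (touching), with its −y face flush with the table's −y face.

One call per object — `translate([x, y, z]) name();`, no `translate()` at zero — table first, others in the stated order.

table();
translate([826, 98, 725]) ladder();
translate([1763, 0, 0]) I_beam();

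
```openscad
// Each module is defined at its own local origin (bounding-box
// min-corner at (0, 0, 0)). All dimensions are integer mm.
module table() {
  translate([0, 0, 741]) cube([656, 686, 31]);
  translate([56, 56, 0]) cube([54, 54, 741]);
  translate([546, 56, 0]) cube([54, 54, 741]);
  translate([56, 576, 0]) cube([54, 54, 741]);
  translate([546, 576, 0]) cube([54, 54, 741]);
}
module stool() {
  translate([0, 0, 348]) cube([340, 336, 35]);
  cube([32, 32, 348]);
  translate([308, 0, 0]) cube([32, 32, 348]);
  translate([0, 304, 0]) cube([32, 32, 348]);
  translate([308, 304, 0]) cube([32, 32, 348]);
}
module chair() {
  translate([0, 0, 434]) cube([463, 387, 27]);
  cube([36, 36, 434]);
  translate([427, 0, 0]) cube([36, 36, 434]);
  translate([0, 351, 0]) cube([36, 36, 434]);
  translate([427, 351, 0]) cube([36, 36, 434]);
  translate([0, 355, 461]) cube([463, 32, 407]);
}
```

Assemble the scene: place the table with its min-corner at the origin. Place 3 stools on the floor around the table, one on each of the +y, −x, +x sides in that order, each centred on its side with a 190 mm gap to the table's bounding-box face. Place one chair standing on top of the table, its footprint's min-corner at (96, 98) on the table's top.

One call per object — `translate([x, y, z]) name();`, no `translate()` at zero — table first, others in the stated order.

table();
translate([158, 876, 0]) stool();
translate([-530, 175, 0]) stool();
translate([846, 175, 0]) stool();
translate([96, 98, 772]) chair();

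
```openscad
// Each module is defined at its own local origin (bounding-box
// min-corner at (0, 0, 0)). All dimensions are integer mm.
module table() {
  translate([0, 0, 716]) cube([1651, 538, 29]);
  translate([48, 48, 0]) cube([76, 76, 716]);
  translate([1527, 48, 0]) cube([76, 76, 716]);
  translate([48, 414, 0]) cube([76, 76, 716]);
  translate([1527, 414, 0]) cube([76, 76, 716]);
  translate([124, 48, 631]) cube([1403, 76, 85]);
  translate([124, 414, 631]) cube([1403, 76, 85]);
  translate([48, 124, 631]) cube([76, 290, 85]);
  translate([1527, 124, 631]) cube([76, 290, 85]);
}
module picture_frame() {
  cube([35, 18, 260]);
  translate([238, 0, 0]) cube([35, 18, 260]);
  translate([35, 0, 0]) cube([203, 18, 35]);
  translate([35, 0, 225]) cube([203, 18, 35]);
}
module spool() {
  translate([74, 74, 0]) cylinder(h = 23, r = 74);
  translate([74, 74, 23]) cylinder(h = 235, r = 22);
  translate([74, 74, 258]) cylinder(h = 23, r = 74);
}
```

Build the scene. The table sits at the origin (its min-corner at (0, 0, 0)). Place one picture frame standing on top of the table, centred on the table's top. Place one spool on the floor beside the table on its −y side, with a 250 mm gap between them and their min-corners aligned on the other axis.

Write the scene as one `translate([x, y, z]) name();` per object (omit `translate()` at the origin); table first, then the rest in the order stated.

table();
translate([689, 260, 745]) picture_frame();
translate([0, -398, 0]) spool();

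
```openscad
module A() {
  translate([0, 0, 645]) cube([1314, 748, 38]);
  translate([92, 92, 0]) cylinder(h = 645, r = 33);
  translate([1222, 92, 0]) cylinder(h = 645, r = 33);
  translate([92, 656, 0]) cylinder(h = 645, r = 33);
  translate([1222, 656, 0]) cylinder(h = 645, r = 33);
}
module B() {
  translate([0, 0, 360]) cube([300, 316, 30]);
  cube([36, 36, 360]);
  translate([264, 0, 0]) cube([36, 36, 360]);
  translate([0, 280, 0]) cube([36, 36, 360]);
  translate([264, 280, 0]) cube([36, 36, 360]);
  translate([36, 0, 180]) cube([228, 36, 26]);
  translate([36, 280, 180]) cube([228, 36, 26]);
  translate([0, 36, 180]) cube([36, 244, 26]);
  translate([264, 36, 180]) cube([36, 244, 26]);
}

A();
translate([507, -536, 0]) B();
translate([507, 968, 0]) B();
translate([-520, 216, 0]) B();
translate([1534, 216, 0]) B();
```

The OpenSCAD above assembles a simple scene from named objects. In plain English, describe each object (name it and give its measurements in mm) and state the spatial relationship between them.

A is a rectangular dining table. The top is 1314×748×38 mm with its upper surface at z = 683 mm. It stands on four round legs of 66 mm diameter, each leg's bounding box inset 59 mm from the nearest pair of top edges, running from the floor to the underside of the top.

B is a four-legged stool. The seat is 300×316 mm, 30 mm thick, top at z = 390 mm. It stands on four square legs, each 36×36 mm in cross-section, from z = 0 to the seat underside, each flush with a corner of the seat. Four stretchers, 36 mm wide and 26 mm tall, connect adjacent legs with their undersides at z = 180 mm, each running between the inner faces of the legs it joins and aligned with the legs' outer faces on the other axis.

Four stools sit around the table at the −y, +y, −x, +x sides.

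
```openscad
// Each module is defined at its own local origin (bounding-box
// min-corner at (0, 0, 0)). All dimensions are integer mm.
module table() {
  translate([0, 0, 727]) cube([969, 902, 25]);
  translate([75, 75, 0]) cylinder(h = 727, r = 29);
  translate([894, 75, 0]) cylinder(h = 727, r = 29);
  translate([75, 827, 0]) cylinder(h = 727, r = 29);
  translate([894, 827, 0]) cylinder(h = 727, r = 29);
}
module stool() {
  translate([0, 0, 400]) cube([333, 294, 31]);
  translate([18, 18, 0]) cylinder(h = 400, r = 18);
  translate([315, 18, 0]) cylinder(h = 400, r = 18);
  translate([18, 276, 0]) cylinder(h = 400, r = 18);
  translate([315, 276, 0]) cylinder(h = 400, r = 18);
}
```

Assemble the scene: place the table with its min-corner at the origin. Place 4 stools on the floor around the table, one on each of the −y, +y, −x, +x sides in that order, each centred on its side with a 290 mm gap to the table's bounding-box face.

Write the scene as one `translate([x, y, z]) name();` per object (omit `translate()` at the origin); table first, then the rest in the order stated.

table();
translate([318, -584, 0]) stool();
translate([318, 1192, 0]) stool();
translate([-623, 304, 0]) stool();
translate([1259, 304, 0]) stool();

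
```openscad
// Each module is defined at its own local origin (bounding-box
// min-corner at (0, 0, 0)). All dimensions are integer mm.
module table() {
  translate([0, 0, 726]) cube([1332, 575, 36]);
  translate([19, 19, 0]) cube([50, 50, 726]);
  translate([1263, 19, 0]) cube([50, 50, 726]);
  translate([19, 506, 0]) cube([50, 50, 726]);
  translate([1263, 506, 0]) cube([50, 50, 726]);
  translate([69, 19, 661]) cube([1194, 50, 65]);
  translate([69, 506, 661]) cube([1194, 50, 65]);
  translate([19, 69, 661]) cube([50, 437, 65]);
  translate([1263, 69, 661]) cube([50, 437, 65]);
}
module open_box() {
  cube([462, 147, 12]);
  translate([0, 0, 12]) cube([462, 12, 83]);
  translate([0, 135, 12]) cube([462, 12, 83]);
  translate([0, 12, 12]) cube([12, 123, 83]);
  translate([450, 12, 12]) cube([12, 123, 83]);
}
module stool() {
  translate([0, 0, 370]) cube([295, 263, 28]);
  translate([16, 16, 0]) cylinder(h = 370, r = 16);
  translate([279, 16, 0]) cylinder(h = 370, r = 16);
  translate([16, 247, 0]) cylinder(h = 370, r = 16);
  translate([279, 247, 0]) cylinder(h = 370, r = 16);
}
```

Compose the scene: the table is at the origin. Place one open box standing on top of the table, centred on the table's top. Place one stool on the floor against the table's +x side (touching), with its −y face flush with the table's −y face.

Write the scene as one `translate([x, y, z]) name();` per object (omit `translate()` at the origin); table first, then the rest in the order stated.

table();
translate([435, 214, 762]) open_box();
translate([1332, 0, 0]) stool();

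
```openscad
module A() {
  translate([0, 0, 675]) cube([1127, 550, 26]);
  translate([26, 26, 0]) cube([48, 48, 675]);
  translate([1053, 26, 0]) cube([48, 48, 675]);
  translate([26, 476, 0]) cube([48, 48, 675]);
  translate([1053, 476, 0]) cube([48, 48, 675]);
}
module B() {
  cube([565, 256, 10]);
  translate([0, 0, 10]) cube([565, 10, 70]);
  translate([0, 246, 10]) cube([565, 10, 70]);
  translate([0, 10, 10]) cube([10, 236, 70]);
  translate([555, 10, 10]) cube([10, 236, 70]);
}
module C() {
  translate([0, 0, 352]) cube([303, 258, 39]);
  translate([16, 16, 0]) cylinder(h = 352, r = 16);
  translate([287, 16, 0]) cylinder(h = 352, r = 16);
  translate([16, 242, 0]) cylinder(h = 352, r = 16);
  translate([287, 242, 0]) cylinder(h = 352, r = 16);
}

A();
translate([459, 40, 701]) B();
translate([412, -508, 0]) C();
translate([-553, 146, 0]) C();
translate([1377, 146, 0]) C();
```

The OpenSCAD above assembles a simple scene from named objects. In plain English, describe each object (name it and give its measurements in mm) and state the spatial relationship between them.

A is a table: top 1127 mm (x) × 550 mm (y), 26 mm thick, upper face at z = 701 mm, on four 48×48 mm square legs, each inset 26 mm from the nearest pair of top edges, running from z = 0 to the bottom of the top.

B is an open storage box with external size 565×256×80 mm and wall thickness 10 mm (the base is also 10 mm thick). The base covers the whole footprint; the four walls stand on the base, with the y-facing walls full-width and the x-facing walls fitting between their inner faces.

C is a four-legged stool. The seat is 303×258 mm, 39 mm thick, top at z = 391 mm. It stands on four round legs, each 32 mm in diameter, from z = 0 to the seat underside, each leg's axis is inset half a diameter from the nearest pair of seat edges (so the leg's bounding box is flush with the corner).

The open box is on top of the table. Three stools sit around the table at the −y, −x, +x sides.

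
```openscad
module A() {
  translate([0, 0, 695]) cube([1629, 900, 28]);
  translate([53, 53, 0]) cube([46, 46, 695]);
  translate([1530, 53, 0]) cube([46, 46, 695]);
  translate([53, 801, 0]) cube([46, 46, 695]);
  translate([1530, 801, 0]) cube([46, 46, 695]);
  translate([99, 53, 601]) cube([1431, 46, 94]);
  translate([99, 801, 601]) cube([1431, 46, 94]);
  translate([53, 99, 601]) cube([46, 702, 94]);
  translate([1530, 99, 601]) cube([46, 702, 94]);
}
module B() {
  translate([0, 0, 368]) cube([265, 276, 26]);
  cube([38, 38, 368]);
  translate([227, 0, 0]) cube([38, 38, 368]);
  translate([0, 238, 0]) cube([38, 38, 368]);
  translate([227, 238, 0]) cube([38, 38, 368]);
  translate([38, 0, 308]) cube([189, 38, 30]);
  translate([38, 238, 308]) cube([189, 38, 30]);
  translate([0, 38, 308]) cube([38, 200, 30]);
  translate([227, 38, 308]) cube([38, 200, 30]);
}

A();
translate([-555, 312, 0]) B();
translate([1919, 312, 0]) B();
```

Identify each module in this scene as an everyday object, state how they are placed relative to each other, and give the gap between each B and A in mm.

Each stool's nearest face is 290 mm from the table's bounding box.

A is a table. B is a stool. Two stools sit around the table at the −x, +x sides. The gap between each stool and the table is 290 mm.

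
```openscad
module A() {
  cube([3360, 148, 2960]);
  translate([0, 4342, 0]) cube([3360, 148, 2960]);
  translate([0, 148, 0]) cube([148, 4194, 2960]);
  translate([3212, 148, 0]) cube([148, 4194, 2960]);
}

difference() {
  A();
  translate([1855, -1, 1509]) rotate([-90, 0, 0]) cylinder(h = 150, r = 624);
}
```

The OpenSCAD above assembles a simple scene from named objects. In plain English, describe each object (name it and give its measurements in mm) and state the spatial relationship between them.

A is a box-shaped house frame (walls only): outside footprint 3360×4490 mm, wall height 2960 mm, wall thickness 148 mm. The two y-facing walls run the full x-width; the two x-facing walls fit between the inner faces of the y-facing walls.

The house frame has a circular hole of radius 624 mm through its front wall, centred at (x = 1855, z = 1509).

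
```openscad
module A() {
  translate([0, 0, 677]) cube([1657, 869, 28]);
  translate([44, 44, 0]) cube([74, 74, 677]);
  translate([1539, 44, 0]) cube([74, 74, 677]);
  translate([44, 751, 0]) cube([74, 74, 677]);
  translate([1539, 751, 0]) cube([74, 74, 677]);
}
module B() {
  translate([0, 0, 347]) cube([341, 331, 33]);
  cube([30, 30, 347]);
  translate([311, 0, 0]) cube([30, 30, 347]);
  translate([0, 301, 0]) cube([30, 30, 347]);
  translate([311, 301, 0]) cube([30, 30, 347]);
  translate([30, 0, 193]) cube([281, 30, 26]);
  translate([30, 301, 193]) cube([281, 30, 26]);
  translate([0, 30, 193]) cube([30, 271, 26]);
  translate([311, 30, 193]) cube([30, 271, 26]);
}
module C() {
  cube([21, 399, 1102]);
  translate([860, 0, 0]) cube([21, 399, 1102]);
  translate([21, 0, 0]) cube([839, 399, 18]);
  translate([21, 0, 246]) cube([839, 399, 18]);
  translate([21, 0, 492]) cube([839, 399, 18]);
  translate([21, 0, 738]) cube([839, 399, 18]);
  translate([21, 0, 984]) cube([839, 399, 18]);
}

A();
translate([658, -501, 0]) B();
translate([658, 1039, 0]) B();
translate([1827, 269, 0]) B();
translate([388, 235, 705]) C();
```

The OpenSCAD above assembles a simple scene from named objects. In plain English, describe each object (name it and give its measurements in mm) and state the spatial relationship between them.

A is a table with a 1657×869 mm rectangular top, 28 mm thick, top surface at z = 705 mm, supported by four 74×74 mm square legs, each inset 44 mm from the nearest pair of top edges, running from the floor.

B is a four-legged stool. The seat is 341×331 mm, 33 mm thick, top at z = 380 mm. It stands on four square legs, each 30×30 mm in cross-section, from z = 0 to the seat underside, each flush with a corner of the seat. Four stretchers, 30 mm wide and 26 mm tall, connect adjacent legs with their undersides at z = 193 mm, each running between the inner faces of the legs it joins and aligned with the legs' outer faces on the other axis.

C is an open bookshelf. Two side panels, each 21 mm thick, 399 mm deep and 1102 mm tall, stand 881 mm apart (outside-to-outside). Between them sit 5 shelves, each 18 mm thick and 399 mm deep, spanning the full gap between the sides. The bottom shelf rests on the floor (its underside at z = 0) and the clear gap between one shelf's top and the next shelf's underside is 228 mm.

Three stools sit around the table at the −y, +y, +x sides. The bookshelf is on top of the table, centred.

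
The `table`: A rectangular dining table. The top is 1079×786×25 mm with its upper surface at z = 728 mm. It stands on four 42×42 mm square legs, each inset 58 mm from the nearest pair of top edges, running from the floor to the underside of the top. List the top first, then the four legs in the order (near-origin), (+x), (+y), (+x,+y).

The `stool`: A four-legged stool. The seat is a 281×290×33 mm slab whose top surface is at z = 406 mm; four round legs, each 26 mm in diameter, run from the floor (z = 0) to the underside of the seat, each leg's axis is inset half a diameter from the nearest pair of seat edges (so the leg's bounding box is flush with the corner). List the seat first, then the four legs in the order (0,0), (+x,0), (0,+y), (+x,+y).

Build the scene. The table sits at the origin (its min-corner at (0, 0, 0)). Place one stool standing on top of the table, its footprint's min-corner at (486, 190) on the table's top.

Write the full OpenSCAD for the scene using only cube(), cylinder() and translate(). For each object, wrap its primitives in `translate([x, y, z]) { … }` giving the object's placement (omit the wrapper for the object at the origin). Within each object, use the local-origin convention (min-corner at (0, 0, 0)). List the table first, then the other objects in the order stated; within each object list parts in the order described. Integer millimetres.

translate([0, 0, 703]) cube([1079, 786, 25]);
translate([58, 58, 0]) cube([42, 42, 703]);
translate([979, 58, 0]) cube([42, 42, 703]);
translate([58, 686, 0]) cube([42, 42, 703]);
translate([979, 686, 0]) cube([42, 42, 703]);
translate([486, 190, 728]) {
  translate([0, 0, 373]) cube([281, 290, 33]);
  translate([13, 13, 0]) cylinder(h = 373, r = 13);
  translate([268, 13, 0]) cylinder(h = 373, r = 13);
  translate([13, 277, 0]) cylinder(h = 373, r = 13);
  translate([268, 277, 0]) cylinder(h = 373, r = 13);
}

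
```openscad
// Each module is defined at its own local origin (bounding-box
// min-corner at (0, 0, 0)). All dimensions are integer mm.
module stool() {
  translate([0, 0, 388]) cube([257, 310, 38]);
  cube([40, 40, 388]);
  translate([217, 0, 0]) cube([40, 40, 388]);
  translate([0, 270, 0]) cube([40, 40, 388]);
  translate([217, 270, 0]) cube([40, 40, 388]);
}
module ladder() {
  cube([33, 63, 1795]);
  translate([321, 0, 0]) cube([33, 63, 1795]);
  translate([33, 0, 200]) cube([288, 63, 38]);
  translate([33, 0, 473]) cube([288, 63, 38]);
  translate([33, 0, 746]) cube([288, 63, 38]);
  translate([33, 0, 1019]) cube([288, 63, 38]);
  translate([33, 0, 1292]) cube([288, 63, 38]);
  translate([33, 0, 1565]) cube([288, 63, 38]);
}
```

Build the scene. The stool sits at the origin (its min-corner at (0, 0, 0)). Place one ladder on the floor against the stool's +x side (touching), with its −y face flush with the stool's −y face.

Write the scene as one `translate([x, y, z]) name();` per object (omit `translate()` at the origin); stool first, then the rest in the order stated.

stool();
translate([257, 0, 0]) ladder();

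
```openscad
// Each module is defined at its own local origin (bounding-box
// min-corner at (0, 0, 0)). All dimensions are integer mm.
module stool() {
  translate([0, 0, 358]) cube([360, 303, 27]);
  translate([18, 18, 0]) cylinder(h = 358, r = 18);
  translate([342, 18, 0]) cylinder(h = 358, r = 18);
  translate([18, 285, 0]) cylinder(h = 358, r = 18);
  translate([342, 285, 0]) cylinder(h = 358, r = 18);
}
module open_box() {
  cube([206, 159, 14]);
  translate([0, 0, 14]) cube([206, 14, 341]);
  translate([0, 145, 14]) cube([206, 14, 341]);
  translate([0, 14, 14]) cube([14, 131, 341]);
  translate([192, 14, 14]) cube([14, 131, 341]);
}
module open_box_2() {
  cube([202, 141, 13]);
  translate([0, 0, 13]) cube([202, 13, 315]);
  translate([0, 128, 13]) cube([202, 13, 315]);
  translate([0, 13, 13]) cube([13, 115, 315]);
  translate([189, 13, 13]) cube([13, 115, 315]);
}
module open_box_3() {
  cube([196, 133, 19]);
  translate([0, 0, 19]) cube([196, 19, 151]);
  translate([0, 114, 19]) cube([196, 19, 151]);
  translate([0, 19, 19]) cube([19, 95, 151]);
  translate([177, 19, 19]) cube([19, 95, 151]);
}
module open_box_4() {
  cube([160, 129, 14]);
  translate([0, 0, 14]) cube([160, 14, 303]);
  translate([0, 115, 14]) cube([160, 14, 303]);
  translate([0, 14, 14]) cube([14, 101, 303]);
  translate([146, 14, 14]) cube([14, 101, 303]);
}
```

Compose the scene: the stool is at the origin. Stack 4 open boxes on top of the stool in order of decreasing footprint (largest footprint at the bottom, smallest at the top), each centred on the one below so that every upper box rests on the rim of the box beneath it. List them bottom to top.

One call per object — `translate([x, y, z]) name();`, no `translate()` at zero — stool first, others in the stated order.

stool();
translate([77, 72, 385]) open_box();
translate([79, 81, 740]) open_box_2();
translate([82, 85, 1068]) open_box_3();
translate([100, 87, 1238]) open_box_4();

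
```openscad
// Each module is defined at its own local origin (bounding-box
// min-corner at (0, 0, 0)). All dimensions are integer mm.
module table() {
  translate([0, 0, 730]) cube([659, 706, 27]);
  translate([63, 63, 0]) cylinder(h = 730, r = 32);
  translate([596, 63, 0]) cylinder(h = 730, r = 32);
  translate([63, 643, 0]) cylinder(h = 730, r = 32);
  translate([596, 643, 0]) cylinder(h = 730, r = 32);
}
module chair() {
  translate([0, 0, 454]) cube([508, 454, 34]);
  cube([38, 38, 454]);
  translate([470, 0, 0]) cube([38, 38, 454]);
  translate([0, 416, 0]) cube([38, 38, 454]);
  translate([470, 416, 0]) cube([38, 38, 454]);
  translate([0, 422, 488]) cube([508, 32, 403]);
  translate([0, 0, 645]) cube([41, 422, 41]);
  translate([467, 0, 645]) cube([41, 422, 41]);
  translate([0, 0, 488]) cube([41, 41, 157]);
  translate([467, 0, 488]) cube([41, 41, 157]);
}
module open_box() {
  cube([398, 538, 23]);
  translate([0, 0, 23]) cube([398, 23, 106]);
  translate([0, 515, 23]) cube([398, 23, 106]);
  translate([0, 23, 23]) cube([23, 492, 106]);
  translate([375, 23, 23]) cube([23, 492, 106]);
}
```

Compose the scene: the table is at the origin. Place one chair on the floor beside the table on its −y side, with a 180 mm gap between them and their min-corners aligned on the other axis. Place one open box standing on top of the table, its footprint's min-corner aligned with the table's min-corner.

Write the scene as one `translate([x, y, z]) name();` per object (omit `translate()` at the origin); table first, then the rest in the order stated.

table();
translate([0, -634, 0]) chair();
translate([0, 0, 757]) open_box();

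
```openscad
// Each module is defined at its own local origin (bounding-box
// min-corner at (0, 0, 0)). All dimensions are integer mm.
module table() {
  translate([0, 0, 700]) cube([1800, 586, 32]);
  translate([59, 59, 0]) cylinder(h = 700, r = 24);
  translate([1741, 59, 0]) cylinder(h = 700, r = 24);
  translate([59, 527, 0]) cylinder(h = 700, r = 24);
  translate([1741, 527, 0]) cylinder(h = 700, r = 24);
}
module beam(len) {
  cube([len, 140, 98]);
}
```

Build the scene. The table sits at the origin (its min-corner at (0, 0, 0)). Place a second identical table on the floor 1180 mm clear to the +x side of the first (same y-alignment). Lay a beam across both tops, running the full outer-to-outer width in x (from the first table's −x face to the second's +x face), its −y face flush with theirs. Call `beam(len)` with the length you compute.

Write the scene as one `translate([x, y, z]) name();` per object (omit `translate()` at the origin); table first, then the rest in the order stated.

table();
translate([2980, 0, 0]) table();
translate([0, 0, 732]) beam(4780);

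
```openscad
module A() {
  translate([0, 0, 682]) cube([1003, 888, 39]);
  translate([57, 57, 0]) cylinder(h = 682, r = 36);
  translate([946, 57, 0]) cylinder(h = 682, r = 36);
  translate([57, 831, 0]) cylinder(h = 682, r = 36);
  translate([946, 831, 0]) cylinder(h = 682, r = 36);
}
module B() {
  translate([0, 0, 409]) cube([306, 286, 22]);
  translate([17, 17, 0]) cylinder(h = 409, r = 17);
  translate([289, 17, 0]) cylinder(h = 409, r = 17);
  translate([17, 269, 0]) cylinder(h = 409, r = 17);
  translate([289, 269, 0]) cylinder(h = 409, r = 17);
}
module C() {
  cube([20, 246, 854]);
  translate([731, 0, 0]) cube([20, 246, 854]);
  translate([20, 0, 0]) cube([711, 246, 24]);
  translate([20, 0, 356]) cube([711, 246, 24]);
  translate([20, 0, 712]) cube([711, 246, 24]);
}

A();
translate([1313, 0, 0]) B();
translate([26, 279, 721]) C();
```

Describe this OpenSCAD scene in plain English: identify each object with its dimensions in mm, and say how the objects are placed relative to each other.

A is a table: top 1003 mm (x) × 888 mm (y), 39 mm thick, upper face at z = 721 mm, on four round legs of 72 mm diameter, each leg's bounding box inset 21 mm from the nearest pair of top edges, running from z = 0 to the bottom of the top.

B is a four-legged stool. The seat is 306×286 mm, 22 mm thick, top at z = 431 mm. It stands on four round legs, each 34 mm in diameter, from z = 0 to the seat underside, each leg's axis is inset half a diameter from the nearest pair of seat edges (so the leg's bounding box is flush with the corner).

C is an open bookshelf. Two side panels, each 20 mm thick, 246 mm deep and 854 mm tall, stand 751 mm apart (outside-to-outside). Between them sit 3 shelves, each 24 mm thick and 246 mm deep, spanning the full gap between the sides. The bottom shelf rests on the floor (its underside at z = 0) and the clear gap between one shelf's top and the next shelf's underside is 332 mm.

The stool is on the floor beside the table on its +x side. The bookshelf is on top of the table.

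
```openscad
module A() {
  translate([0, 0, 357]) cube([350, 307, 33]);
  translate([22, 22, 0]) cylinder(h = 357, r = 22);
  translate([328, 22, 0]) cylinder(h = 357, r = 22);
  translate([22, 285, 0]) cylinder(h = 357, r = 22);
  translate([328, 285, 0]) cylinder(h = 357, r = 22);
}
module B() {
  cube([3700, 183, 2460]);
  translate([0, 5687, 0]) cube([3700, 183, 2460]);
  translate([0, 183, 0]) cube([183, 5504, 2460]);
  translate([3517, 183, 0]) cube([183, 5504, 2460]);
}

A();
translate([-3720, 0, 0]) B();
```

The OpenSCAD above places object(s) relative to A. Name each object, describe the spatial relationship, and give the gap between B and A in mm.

A is a stool. B is a house frame. The house frame is on the floor beside the stool on its −x side. The gap between the house frame and the stool is 20 mm.

The house frame's nearest face is 20 mm from the stool's −x face.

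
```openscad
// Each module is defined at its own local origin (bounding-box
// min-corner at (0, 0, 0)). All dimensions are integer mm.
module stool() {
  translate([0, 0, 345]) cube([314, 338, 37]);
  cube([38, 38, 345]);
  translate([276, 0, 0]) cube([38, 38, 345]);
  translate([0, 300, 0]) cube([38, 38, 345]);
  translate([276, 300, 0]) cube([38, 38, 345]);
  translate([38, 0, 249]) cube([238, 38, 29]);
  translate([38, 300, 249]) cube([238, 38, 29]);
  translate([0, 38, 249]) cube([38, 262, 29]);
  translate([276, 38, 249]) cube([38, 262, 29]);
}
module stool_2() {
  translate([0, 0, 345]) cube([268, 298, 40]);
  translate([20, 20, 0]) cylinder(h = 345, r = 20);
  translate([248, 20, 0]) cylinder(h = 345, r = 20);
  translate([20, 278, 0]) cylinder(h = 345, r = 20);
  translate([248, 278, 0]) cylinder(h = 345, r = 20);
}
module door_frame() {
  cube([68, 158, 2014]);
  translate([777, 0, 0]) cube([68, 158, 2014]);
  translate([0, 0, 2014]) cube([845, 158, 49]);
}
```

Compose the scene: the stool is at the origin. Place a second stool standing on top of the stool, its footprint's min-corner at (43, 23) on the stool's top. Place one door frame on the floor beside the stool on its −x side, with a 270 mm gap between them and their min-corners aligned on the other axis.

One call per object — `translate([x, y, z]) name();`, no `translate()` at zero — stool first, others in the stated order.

stool();
translate([43, 23, 382]) stool_2();
translate([-1115, 0, 0]) door_frame();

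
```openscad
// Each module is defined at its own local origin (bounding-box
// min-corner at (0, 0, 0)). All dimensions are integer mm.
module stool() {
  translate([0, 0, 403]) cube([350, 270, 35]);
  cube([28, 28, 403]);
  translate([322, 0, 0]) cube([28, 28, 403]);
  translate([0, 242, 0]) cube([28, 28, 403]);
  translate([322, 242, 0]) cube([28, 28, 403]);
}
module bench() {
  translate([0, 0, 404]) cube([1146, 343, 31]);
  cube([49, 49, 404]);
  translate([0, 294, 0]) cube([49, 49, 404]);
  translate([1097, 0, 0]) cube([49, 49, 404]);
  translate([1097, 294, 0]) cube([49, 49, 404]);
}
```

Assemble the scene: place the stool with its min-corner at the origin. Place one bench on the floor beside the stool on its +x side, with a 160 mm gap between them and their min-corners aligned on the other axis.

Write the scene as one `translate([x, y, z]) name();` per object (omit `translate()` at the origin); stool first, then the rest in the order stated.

stool();
translate([510, 0, 0]) bench();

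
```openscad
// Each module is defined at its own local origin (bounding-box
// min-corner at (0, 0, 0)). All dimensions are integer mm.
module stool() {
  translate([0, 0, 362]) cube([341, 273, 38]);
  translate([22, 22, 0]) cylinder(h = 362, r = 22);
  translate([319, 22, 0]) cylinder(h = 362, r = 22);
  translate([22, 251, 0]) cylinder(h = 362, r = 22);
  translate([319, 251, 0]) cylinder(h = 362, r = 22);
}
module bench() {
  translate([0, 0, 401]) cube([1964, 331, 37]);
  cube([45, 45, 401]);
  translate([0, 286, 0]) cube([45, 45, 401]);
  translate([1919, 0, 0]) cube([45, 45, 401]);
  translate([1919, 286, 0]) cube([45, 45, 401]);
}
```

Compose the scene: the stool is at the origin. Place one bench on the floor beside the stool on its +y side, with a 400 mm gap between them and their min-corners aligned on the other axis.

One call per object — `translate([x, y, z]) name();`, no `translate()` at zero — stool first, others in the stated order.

stool();
translate([0, 673, 0]) bench();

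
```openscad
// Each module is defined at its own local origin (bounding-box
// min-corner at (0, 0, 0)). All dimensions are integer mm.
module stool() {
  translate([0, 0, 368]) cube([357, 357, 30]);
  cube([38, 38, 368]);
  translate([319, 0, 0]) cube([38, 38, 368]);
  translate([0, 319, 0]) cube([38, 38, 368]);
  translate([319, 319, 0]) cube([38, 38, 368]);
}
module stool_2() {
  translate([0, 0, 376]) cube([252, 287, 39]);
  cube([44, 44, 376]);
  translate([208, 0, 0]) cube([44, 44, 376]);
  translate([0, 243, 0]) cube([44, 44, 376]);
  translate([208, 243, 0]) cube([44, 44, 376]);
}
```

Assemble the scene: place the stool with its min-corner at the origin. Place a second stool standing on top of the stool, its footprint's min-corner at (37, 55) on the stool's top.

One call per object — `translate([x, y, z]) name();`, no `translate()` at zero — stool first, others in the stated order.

stool();
translate([37, 55, 398]) stool_2();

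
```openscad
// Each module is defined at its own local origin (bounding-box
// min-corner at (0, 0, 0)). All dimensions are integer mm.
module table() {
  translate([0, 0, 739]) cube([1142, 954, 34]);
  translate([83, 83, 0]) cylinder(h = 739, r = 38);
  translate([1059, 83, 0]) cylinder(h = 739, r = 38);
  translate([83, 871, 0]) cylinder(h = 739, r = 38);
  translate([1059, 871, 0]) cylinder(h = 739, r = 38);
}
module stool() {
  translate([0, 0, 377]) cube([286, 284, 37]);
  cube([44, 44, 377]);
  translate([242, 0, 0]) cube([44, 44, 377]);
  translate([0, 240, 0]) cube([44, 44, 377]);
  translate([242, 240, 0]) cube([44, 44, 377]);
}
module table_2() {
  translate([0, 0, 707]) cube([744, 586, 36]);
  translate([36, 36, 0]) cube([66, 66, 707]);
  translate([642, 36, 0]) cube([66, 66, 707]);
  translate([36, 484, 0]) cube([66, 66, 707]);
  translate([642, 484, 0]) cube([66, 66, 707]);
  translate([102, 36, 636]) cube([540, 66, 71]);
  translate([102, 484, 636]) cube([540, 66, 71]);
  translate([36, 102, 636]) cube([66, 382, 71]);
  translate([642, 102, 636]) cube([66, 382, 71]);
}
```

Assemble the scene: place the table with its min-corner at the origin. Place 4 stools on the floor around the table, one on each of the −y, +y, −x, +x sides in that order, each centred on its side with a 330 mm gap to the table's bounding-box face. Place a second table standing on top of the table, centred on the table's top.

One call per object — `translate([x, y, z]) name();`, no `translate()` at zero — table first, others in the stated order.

table();
translate([428, -614, 0]) stool();
translate([428, 1284, 0]) stool();
translate([-616, 335, 0]) stool();
translate([1472, 335, 0]) stool();
translate([199, 184, 773]) table_2();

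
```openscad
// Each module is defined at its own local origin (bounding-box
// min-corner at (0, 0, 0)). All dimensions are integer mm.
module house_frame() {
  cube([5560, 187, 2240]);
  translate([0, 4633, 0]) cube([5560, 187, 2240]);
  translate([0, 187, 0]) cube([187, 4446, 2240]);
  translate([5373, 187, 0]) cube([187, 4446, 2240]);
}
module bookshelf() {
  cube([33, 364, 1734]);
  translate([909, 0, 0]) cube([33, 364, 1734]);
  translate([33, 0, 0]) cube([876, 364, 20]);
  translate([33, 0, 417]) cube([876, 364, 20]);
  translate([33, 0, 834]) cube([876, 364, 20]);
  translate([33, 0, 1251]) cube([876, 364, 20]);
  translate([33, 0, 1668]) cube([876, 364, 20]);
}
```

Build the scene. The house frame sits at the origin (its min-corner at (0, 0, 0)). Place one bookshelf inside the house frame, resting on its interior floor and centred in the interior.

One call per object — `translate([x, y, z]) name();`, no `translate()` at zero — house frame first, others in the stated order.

house_frame();
translate([2309, 2228, 0]) bookshelf();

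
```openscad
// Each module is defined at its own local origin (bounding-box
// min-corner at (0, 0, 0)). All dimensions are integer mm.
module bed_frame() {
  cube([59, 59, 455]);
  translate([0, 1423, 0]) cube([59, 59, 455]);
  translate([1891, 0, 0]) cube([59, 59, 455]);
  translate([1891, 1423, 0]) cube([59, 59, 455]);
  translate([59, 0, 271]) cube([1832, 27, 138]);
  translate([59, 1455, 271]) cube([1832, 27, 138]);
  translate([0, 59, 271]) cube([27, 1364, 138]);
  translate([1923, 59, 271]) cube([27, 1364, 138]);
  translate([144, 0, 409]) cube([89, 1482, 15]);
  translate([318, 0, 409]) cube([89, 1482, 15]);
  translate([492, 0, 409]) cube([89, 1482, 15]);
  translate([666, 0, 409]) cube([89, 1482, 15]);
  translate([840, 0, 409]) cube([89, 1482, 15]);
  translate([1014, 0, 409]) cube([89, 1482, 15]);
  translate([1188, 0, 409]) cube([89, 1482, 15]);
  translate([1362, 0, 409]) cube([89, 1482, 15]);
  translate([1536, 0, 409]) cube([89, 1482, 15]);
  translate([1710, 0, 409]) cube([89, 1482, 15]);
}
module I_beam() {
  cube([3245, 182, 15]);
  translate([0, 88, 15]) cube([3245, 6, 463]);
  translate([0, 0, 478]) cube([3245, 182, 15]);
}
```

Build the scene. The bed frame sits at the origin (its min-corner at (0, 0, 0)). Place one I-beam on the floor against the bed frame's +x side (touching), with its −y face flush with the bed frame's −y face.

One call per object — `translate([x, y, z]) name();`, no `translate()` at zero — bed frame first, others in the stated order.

bed_frame();
translate([1950, 0, 0]) I_beam();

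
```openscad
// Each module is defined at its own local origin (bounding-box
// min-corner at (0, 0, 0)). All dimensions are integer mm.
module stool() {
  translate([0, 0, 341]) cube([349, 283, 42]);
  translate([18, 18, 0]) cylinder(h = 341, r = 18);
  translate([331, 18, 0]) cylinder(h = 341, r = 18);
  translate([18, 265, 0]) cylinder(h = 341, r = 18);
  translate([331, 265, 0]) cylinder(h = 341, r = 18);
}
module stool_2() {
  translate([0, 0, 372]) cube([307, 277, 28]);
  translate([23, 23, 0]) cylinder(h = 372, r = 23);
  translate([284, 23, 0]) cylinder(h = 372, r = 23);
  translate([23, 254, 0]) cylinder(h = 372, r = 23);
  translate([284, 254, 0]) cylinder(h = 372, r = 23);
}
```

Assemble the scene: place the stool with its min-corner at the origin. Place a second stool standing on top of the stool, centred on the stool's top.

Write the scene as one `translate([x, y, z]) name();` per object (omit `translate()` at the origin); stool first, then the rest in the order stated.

stool();
translate([21, 3, 383]) stool_2();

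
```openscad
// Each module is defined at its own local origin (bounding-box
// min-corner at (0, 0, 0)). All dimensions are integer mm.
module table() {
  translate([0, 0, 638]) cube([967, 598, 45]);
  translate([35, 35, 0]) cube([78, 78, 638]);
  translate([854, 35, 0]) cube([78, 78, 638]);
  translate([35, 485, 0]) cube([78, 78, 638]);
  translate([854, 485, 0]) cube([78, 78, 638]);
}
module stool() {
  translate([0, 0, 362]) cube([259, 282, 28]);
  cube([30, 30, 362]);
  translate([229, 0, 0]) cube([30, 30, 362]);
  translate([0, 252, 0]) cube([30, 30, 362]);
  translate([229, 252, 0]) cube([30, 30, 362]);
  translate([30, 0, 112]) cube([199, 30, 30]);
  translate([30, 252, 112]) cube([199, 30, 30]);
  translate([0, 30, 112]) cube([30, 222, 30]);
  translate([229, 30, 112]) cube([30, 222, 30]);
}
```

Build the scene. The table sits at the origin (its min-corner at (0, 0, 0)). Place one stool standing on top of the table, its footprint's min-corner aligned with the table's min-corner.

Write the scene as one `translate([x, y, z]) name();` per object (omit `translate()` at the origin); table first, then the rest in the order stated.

table();
translate([0, 0, 683]) stool();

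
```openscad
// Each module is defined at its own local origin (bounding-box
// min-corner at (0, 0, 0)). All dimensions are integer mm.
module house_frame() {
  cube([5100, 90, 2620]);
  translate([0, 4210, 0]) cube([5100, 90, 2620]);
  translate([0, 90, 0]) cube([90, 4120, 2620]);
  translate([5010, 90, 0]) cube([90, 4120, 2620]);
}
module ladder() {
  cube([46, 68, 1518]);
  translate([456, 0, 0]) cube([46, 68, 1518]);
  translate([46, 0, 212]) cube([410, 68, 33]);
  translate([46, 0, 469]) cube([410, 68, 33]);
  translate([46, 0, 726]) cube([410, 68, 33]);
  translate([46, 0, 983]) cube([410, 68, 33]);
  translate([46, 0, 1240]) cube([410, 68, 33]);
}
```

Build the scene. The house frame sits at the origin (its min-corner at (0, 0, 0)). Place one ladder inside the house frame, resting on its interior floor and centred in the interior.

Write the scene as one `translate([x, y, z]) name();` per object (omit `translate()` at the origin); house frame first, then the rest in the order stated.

house_frame();
translate([2299, 2116, 0]) ladder();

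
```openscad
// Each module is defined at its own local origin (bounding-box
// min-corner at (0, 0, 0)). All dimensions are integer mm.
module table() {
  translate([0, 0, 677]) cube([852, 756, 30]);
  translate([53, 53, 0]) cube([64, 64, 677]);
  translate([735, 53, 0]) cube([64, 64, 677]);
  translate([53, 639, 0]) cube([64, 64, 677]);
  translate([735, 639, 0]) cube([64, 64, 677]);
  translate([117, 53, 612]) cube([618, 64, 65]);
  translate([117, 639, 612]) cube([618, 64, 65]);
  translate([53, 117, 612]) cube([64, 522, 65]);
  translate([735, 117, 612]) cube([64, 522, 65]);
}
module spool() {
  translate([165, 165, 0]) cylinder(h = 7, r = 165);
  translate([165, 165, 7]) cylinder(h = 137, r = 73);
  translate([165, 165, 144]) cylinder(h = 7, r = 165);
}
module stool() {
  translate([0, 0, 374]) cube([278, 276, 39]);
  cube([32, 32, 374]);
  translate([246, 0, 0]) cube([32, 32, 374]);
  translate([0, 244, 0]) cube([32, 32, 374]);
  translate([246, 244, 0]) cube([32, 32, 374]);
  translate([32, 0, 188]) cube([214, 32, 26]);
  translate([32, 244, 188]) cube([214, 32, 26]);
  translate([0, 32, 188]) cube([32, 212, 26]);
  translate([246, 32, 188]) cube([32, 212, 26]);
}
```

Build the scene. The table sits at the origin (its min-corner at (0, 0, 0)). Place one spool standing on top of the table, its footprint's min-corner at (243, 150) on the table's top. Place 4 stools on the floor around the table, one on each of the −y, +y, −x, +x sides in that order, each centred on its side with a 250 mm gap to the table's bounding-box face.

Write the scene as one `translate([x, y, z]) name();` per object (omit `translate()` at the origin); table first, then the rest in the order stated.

table();
translate([243, 150, 707]) spool();
translate([287, -526, 0]) stool();
translate([287, 1006, 0]) stool();
translate([-528, 240, 0]) stool();
translate([1102, 240, 0]) stool();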